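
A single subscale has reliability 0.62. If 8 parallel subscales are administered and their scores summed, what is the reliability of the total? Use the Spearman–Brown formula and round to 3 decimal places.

0.929

ρ_k = kρ / (1 + (k−1)ρ) = 8·0.62 / (1 + 7·0.62) = 4.960 / 5.340 = 0.929.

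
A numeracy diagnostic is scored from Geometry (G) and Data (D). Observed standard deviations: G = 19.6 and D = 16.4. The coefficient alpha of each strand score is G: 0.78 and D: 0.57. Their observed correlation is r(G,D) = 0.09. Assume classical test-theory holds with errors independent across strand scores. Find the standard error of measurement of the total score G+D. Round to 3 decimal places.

14.148

Var(total) = 653.12 + 57.8592 = 710.979.
True-score variance = 452.952 + 57.8592 = 510.811, so reliability = 0.7185.
Error variance = 710.979 − 510.811 = 200.168; SEM = √200.168 = 14.148.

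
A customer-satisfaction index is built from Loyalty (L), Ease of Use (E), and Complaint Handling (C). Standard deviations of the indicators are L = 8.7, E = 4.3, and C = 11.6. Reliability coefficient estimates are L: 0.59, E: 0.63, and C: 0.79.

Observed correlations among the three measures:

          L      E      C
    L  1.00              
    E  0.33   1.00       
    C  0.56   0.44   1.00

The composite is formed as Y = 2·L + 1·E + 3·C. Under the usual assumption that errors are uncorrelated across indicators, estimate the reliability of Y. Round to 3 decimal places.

0.839

Var(Y) = 2²·8.7² + 4.3² + 3²·11.6² + 2·[2·8.7·4.3·0.33 + 6·8.7·11.6·0.56 + 3·4.3·11.6·0.44] = 1532.29 + 859.247 = 2391.54.
With uncorrelated errors the cross-covariances are all true-score covariance, so they carry over unchanged; only the diagonal terms shrink to ρᵢσᵢ².
True-score variance = [2²·8.7²·0.59 + 4.3²·0.63 + 3²·11.6²·0.79] + 859.247 = 1147 + 859.247 = 2006.25.
Reliability = 2006.25 / 2391.54 = 0.839.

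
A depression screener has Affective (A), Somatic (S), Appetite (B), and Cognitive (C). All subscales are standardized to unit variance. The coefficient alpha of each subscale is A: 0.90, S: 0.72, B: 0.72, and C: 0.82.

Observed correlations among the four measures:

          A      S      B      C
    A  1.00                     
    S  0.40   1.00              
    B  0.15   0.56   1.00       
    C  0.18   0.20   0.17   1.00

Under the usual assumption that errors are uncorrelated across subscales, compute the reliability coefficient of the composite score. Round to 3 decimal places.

0.885

Var(A+S+B+C) = 4 + 2·[0.40 + 0.15 + 0.18 + 0.56 + 0.20 + 0.17] = 4 + 3.32 = 7.32.
Under uncorrelated errors the observed covariances equal the true-score covariances, so only the own-variance terms attenuate.
True-score variance = [0.90 + 0.72 + 0.72 + 0.82] + 3.32 = 3.16 + 3.32 = 6.48.
Reliability = 6.48 / 7.32 = 0.885.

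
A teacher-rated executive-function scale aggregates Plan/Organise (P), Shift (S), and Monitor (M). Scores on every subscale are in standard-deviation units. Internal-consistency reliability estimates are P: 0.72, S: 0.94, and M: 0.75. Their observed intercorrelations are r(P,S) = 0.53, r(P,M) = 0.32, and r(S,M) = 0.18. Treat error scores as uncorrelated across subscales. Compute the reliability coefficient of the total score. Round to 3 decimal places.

0.883

Var(P+S+M) = 3 + 2·[0.53 + 0.32 + 0.18] = 3 + 2.06 = 5.06.
With uncorrelated errors the cross-covariances are all true-score covariance, so they carry over unchanged; only the diagonal terms shrink to ρᵢσᵢ².
True-score variance = [0.72 + 0.94 + 0.75] + 2.06 = 2.41 + 2.06 = 4.47.
Reliability = 4.47 / 5.06 = 0.883.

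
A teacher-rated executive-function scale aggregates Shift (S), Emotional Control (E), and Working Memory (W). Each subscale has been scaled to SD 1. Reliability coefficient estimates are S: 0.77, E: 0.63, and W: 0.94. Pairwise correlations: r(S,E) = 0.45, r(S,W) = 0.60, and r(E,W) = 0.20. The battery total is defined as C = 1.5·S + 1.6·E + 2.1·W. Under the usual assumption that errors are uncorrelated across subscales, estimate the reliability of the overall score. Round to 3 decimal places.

0.895

Var(C) = 1.5² + 1.6² + 2.1² + 2·[2.4·0.45 + 3.15·0.60 + 3.36·0.20] = 9.22 + 7.284 = 16.504.
With uncorrelated errors the cross-covariances are all true-score covariance, so they carry over unchanged; only the diagonal terms shrink to ρᵢσᵢ².
True-score variance = [1.5²·0.77 + 1.6²·0.63 + 2.1²·0.94] + 7.284 = 7.4907 + 7.284 = 14.7747.
Reliability = 14.7747 / 16.504 = 0.895.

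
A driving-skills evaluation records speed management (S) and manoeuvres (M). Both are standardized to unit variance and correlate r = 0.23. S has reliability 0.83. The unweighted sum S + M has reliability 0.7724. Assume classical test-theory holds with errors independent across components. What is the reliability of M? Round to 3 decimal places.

0.610

Var(S+M) = 2 + 2·0.23 = 2.460.
True-score variance = ρ_S + ρ_M + 2·0.23, so 0.7724 = (0.83 + ρ_M + 0.46) / 2.460.
ρ_M = 0.7724·2.460 − 0.83 − 0.46 = 0.610.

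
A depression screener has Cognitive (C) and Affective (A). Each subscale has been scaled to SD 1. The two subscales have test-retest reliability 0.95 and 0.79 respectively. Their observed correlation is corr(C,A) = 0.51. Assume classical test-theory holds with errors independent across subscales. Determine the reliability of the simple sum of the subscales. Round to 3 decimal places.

0.914

Var(C+A) = 2 + 2·[0.51] = 2 + 1.02 = 3.02.
With uncorrelated errors the cross-covariances are all true-score covariance, so they carry over unchanged; only the diagonal terms shrink to ρᵢσᵢ².
True-score variance = [0.95 + 0.79] + 1.02 = 1.74 + 1.02 = 2.76.
Reliability = 2.76 / 3.02 = 0.914.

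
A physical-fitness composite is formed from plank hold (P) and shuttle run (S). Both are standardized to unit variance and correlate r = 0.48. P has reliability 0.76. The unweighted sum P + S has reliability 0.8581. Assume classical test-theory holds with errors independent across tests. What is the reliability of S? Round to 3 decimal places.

Var(P+S) = 2 + 2·0.48 = 2.960.
True-score variance = ρ_P + ρ_S + 2·0.48, so 0.8581 = (0.76 + ρ_S + 0.96) / 2.960.
ρ_S = 0.8581·2.960 − 0.76 − 0.96 = 0.820.

0.820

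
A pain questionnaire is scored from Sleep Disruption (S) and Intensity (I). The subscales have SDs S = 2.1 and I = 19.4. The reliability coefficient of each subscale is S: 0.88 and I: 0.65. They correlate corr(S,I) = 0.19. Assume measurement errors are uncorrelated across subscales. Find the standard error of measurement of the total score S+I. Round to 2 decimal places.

11.50

Var(total) = 380.77 + 15.4812 = 396.251.
True-score variance = 248.515 + 15.4812 = 263.996, so reliability = 0.6662.
Error variance = 396.251 − 263.996 = 132.255; SEM = √132.255 = 11.50.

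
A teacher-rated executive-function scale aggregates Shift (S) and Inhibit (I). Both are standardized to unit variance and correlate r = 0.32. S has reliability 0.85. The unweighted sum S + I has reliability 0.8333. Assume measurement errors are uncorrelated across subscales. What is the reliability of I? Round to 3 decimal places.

Var(S+I) = 2 + 2·0.32 = 2.640.
True-score variance = ρ_S + ρ_I + 2·0.32, so 0.8333 = (0.85 + ρ_I + 0.64) / 2.640.
ρ_I = 0.8333·2.640 − 0.85 − 0.64 = 0.710.

0.710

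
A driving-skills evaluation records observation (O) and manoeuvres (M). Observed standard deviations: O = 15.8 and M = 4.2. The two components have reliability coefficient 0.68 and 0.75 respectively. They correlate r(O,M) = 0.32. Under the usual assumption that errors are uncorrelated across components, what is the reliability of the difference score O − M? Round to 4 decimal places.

0.6250

Var(O−M) = 15.8² + 4.2² − 2·15.8·4.2·0.32 = 267.28 − 42.4704 = 224.81.
With uncorrelated errors the cross-covariances are all true-score covariance, so they carry over unchanged; only the diagonal terms shrink to ρᵢσᵢ².
True-score variance = [15.8²·0.68 + 4.2²·0.75] − 42.4704 = 182.985 − 42.4704 = 140.515.
Reliability = 140.515 / 224.81 = 0.6250.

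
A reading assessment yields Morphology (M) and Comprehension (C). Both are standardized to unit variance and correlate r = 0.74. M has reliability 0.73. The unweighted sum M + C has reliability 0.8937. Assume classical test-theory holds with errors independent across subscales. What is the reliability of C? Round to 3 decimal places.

0.900

Var(M+C) = 2 + 2·0.74 = 3.480.
True-score variance = ρ_M + ρ_C + 2·0.74, so 0.8937 = (0.73 + ρ_C + 1.48) / 3.480.
ρ_C = 0.8937·3.480 − 0.73 − 1.48 = 0.900.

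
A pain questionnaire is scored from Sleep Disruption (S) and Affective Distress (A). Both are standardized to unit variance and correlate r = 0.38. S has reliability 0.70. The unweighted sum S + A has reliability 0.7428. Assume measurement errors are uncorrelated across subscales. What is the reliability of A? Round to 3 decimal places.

0.590

Var(S+A) = 2 + 2·0.38 = 2.760.
True-score variance = ρ_S + ρ_A + 2·0.38, so 0.7428 = (0.70 + ρ_A + 0.76) / 2.760.
ρ_A = 0.7428·2.760 − 0.70 − 0.76 = 0.590.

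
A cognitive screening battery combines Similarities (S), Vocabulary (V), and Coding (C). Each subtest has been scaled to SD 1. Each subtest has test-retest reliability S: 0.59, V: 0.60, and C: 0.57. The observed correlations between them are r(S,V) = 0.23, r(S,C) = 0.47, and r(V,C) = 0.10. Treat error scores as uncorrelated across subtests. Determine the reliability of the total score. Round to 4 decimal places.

Var(S+V+C) = 3 + 2·[0.23 + 0.47 + 0.10] = 3 + 1.6 = 4.6.
Because errors are independent across components, Cov(Tᵢ,Tⱼ) = Cov(Xᵢ,Xⱼ); the off-diagonal part of the true-score variance is the same as above.
True-score variance = [0.59 + 0.60 + 0.57] + 1.6 = 1.76 + 1.6 = 3.36.
Reliability = 3.36 / 4.6 = 0.7304.

0.7304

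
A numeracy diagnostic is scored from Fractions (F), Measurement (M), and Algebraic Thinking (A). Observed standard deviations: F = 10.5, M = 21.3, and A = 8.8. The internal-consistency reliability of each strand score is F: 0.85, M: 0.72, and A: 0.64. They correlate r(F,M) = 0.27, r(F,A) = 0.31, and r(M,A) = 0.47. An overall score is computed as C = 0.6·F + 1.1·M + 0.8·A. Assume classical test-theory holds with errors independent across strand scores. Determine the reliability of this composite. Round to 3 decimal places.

0.803

Var(C) = 0.6²·10.5² + 1.1²·21.3² + 0.8²·8.8² + 2·[0.66·10.5·21.3·0.27 + 0.48·10.5·8.8·0.31 + 0.88·21.3·8.8·0.47] = 638.217 + 262.257 = 900.474.
Because errors are independent across components, Cov(Tᵢ,Tⱼ) = Cov(Xᵢ,Xⱼ); the off-diagonal part of the true-score variance is the same as above.
True-score variance = [0.6²·10.5²·0.85 + 1.1²·21.3²·0.72 + 0.8²·8.8²·0.64] + 262.257 = 460.711 + 262.257 = 722.968.
Reliability = 722.968 / 900.474 = 0.803.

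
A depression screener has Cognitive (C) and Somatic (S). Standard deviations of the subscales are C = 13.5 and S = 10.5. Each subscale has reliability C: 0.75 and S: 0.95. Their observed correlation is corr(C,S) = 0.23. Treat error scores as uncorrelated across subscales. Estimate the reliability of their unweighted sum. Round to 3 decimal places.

Var(C+S) = 13.5² + 10.5² + 2·[13.5·10.5·0.23] = 292.5 + 65.205 = 357.705.
With uncorrelated errors the cross-covariances are all true-score covariance, so they carry over unchanged; only the diagonal terms shrink to ρᵢσᵢ².
True-score variance = [13.5²·0.75 + 10.5²·0.95] + 65.205 = 241.425 + 65.205 = 306.63.
Reliability = 306.63 / 357.705 = 0.857.

0.857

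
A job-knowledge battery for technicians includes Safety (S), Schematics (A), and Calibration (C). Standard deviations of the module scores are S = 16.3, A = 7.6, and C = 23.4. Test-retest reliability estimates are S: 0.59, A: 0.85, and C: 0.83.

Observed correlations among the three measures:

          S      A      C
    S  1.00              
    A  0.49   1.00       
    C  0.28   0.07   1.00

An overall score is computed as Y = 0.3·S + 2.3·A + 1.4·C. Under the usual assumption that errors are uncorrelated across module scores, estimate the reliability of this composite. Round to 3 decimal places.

Var(Y) = 0.3²·16.3² + 2.3²·7.6² + 1.4²·23.4² + 2·[0.69·16.3·7.6·0.49 + 0.42·16.3·23.4·0.28 + 3.22·7.6·23.4·0.07] = 1402.68 + 253.648 = 1656.33.
With uncorrelated errors the cross-covariances are all true-score covariance, so they carry over unchanged; only the diagonal terms shrink to ρᵢσᵢ².
True-score variance = [0.3²·16.3²·0.59 + 2.3²·7.6²·0.85 + 1.4²·23.4²·0.83] + 253.648 = 1164.6 + 253.648 = 1418.24.
Reliability = 1418.24 / 1656.33 = 0.856.

0.856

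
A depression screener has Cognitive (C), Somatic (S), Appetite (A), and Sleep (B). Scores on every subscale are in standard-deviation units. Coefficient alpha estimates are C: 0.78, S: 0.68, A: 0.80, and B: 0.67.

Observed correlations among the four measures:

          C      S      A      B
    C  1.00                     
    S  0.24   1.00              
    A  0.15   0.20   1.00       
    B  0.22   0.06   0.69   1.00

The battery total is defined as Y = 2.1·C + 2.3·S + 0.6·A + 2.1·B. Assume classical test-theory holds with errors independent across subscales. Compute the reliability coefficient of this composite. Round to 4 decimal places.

Var(Y) = 2.1² + 2.3² + 0.6² + 2.1² + 2·[4.83·0.24 + 1.26·0.15 + 4.41·0.22 + 1.38·0.20 + 4.83·0.06 + 1.26·0.69] = 14.47 + 7.5072 = 21.9772.
With uncorrelated errors the cross-covariances are all true-score covariance, so they carry over unchanged; only the diagonal terms shrink to ρᵢσᵢ².
True-score variance = [2.1²·0.78 + 2.3²·0.68 + 0.6²·0.80 + 2.1²·0.67] + 7.5072 = 10.2797 + 7.5072 = 17.7869.
Reliability = 17.7869 / 21.9772 = 0.8093.

0.8093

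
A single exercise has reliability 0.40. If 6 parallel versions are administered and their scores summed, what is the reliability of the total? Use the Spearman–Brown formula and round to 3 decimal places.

0.800

ρ_k = kρ / (1 + (k−1)ρ) = 6·0.40 / (1 + 5·0.40) = 2.400 / 3.000 = 0.800.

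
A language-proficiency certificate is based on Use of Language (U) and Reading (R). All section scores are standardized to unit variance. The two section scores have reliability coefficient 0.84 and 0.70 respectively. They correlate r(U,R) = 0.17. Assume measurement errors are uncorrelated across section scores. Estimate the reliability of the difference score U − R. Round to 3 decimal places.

0.723

Var(U−R) = 1 + 1 − 2·0.17 = 2 − 0.34 = 1.66.
Under uncorrelated errors the observed covariances equal the true-score covariances, so only the own-variance terms attenuate.
True-score variance = [0.84 + 0.70] − 0.34 = 1.54 − 0.34 = 1.2.
Reliability = 1.2 / 1.66 = 0.723.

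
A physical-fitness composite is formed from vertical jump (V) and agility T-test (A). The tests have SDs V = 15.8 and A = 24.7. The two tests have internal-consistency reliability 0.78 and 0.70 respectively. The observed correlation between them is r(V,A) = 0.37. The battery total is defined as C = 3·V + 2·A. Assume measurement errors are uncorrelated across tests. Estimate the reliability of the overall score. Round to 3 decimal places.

0.809

Var(C) = 3²·15.8² + 2²·24.7² + 2·[6·15.8·24.7·0.37] = 4687.12 + 1732.75 = 6419.87.
Under uncorrelated errors the observed covariances equal the true-score covariances, so only the own-variance terms attenuate.
True-score variance = [3²·15.8²·0.78 + 2²·24.7²·0.70] + 1732.75 = 3460.72 + 1732.75 = 5193.48.
Reliability = 5193.48 / 6419.87 = 0.809.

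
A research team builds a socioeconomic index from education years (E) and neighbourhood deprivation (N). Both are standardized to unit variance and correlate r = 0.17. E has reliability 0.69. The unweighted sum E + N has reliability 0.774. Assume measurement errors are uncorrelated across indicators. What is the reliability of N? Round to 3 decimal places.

0.781

Var(E+N) = 2 + 2·0.17 = 2.340.
True-score variance = ρ_E + ρ_N + 2·0.17, so 0.774 = (0.69 + ρ_N + 0.34) / 2.340.
ρ_N = 0.774·2.340 − 0.69 − 0.34 = 0.781.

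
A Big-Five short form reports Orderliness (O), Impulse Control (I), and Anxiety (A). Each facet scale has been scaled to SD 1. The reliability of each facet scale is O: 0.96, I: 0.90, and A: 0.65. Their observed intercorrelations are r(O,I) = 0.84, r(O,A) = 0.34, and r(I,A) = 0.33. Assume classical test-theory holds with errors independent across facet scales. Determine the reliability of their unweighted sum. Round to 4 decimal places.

0.9186

Var(O+I+A) = 3 + 2·[0.84 + 0.34 + 0.33] = 3 + 3.02 = 6.02.
Under uncorrelated errors the observed covariances equal the true-score covariances, so only the own-variance terms attenuate.
True-score variance = [0.96 + 0.90 + 0.65] + 3.02 = 2.51 + 3.02 = 5.53.
Reliability = 5.53 / 6.02 = 0.9186.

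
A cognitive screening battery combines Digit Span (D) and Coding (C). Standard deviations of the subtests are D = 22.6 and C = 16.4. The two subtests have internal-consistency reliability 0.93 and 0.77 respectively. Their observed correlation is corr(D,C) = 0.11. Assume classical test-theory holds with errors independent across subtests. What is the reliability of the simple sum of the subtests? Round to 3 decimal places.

Var(D+C) = 22.6² + 16.4² + 2·[22.6·16.4·0.11] = 779.72 + 81.5408 = 861.261.
Under uncorrelated errors the observed covariances equal the true-score covariances, so only the own-variance terms attenuate.
True-score variance = [22.6²·0.93 + 16.4²·0.77] + 81.5408 = 682.106 + 81.5408 = 763.647.
Reliability = 763.647 / 861.261 = 0.887.

0.887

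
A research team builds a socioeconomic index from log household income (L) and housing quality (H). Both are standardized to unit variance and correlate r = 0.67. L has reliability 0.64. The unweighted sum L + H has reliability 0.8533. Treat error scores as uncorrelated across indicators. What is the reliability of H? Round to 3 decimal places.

0.870

Var(L+H) = 2 + 2·0.67 = 3.340.
True-score variance = ρ_L + ρ_H + 2·0.67, so 0.8533 = (0.64 + ρ_H + 1.34) / 3.340.
ρ_H = 0.8533·3.340 − 0.64 − 1.34 = 0.870.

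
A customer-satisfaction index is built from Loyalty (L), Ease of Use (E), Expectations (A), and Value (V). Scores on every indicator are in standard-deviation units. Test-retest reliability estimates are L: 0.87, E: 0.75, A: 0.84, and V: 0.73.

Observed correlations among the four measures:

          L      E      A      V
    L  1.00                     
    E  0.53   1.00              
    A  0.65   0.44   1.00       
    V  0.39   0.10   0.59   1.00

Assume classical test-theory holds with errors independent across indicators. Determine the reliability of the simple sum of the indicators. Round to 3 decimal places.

0.914

Var(L+E+A+V) = 4 + 2·[0.53 + 0.65 + 0.39 + 0.44 + 0.10 + 0.59] = 4 + 5.4 = 9.4.
Under uncorrelated errors the observed covariances equal the true-score covariances, so only the own-variance terms attenuate.
True-score variance = [0.87 + 0.75 + 0.84 + 0.73] + 5.4 = 3.19 + 5.4 = 8.59.
Reliability = 8.59 / 9.4 = 0.914.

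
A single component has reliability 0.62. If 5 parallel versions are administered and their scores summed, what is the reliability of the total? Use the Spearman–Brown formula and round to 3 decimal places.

0.891

ρ_k = kρ / (1 + (k−1)ρ) = 5·0.62 / (1 + 4·0.62) = 3.100 / 3.480 = 0.891.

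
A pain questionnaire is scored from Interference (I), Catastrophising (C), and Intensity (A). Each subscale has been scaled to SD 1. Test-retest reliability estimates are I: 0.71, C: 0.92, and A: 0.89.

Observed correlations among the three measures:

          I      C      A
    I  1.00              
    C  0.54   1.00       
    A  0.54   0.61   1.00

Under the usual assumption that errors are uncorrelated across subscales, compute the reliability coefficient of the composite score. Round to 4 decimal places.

Var(I+C+A) = 3 + 2·[0.54 + 0.54 + 0.61] = 3 + 3.38 = 6.38.
Because errors are independent across components, Cov(Tᵢ,Tⱼ) = Cov(Xᵢ,Xⱼ); the off-diagonal part of the true-score variance is the same as above.
True-score variance = [0.71 + 0.92 + 0.89] + 3.38 = 2.52 + 3.38 = 5.9.
Reliability = 5.9 / 6.38 = 0.9248.

0.9248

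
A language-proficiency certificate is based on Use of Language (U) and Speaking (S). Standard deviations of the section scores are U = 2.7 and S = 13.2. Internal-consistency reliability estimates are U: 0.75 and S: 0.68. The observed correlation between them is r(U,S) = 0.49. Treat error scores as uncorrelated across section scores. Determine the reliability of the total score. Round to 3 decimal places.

0.734

Var(U+S) = 2.7² + 13.2² + 2·[2.7·13.2·0.49] = 181.53 + 34.9272 = 216.457.
Under uncorrelated errors the observed covariances equal the true-score covariances, so only the own-variance terms attenuate.
True-score variance = [2.7²·0.75 + 13.2²·0.68] + 34.9272 = 123.951 + 34.9272 = 158.878.
Reliability = 158.878 / 216.457 = 0.734.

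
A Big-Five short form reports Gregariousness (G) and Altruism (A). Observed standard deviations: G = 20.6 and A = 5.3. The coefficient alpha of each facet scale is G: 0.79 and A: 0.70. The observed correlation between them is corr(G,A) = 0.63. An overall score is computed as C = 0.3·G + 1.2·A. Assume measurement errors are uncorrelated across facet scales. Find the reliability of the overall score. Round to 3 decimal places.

Var(C) = 0.3²·20.6² + 1.2²·5.3² + 2·[0.36·20.6·5.3·0.63] = 78.642 + 49.524 = 128.166.
With uncorrelated errors the cross-covariances are all true-score covariance, so they carry over unchanged; only the diagonal terms shrink to ρᵢσᵢ².
True-score variance = [0.3²·20.6²·0.79 + 1.2²·5.3²·0.70] + 49.524 = 58.4867 + 49.524 = 108.011.
Reliability = 108.011 / 128.166 = 0.843.

0.843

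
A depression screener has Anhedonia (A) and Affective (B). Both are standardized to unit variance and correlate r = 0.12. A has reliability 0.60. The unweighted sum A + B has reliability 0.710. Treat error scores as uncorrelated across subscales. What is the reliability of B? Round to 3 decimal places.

0.750

Var(A+B) = 2 + 2·0.12 = 2.240.
True-score variance = ρ_A + ρ_B + 2·0.12, so 0.710 = (0.60 + ρ_B + 0.24) / 2.240.
ρ_B = 0.710·2.240 − 0.60 − 0.24 = 0.750.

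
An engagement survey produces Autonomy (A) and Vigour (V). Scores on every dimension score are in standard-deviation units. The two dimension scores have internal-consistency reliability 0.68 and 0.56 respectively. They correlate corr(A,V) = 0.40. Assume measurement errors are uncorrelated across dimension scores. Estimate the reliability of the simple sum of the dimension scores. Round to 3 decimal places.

Var(A+V) = 2 + 2·[0.40] = 2 + 0.8 = 2.8.
Under uncorrelated errors the observed covariances equal the true-score covariances, so only the own-variance terms attenuate.
True-score variance = [0.68 + 0.56] + 0.8 = 1.24 + 0.8 = 2.04.
Reliability = 2.04 / 2.8 = 0.729.

0.729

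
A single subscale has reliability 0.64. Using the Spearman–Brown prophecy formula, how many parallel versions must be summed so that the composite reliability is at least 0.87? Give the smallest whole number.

4

k ≥ ρ*(1−ρ₁)/(ρ₁(1−ρ*)) = 0.87·0.36 / (0.64·0.13) = 3.764.
Smallest integer k = 4.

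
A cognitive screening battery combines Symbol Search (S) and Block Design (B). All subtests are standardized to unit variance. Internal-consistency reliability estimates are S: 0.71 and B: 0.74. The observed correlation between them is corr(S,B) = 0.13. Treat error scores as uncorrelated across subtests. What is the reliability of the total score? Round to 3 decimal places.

0.757

Var(S+B) = 2 + 2·[0.13] = 2 + 0.26 = 2.26.
Because errors are independent across components, Cov(Tᵢ,Tⱼ) = Cov(Xᵢ,Xⱼ); the off-diagonal part of the true-score variance is the same as above.
True-score variance = [0.71 + 0.74] + 0.26 = 1.45 + 0.26 = 1.71.
Reliability = 1.71 / 2.26 = 0.757.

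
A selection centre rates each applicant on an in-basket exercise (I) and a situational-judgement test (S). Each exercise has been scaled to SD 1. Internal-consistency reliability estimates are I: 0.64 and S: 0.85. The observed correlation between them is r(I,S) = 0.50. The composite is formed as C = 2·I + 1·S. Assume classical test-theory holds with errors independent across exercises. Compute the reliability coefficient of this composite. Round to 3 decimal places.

0.773

Var(C) = 2² + 1 + 2·[2·0.50] = 5 + 2 = 7.
Under uncorrelated errors the observed covariances equal the true-score covariances, so only the own-variance terms attenuate.
True-score variance = [2²·0.64 + 0.85] + 2 = 3.41 + 2 = 5.41.
Reliability = 5.41 / 7 = 0.773.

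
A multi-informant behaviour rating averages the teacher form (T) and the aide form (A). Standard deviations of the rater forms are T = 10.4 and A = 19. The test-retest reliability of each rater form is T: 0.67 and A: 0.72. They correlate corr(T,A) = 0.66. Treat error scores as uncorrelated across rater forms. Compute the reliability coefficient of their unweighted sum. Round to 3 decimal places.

Var(T+A) = 10.4² + 19² + 2·[10.4·19·0.66] = 469.16 + 260.832 = 729.992.
Because errors are independent across components, Cov(Tᵢ,Tⱼ) = Cov(Xᵢ,Xⱼ); the off-diagonal part of the true-score variance is the same as above.
True-score variance = [10.4²·0.67 + 19²·0.72] + 260.832 = 332.387 + 260.832 = 593.219.
Reliability = 593.219 / 729.992 = 0.813.

0.813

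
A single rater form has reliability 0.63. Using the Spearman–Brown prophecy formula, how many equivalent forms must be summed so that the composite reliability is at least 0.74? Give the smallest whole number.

2

k ≥ ρ*(1−ρ₁)/(ρ₁(1−ρ*)) = 0.74·0.37 / (0.63·0.26) = 1.672.
Smallest integer k = 2.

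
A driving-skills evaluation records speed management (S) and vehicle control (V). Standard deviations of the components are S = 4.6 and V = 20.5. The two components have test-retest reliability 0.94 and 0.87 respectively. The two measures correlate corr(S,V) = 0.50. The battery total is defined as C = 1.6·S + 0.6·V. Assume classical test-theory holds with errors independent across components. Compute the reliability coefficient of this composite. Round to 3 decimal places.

0.923

Var(C) = 1.6²·4.6² + 0.6²·20.5² + 2·[0.96·4.6·20.5·0.50] = 205.46 + 90.528 = 295.988.
Because errors are independent across components, Cov(Tᵢ,Tⱼ) = Cov(Xᵢ,Xⱼ); the off-diagonal part of the true-score variance is the same as above.
True-score variance = [1.6²·4.6²·0.94 + 0.6²·20.5²·0.87] + 90.528 = 182.542 + 90.528 = 273.07.
Reliability = 273.07 / 295.988 = 0.923.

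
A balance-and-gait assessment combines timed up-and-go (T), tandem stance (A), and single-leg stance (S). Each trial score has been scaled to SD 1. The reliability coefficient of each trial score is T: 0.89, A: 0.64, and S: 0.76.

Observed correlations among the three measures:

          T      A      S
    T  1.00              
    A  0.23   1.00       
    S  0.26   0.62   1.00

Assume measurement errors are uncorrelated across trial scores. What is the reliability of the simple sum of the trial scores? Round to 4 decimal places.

Var(T+A+S) = 3 + 2·[0.23 + 0.26 + 0.62] = 3 + 2.22 = 5.22.
Because errors are independent across components, Cov(Tᵢ,Tⱼ) = Cov(Xᵢ,Xⱼ); the off-diagonal part of the true-score variance is the same as above.
True-score variance = [0.89 + 0.64 + 0.76] + 2.22 = 2.29 + 2.22 = 4.51.
Reliability = 4.51 / 5.22 = 0.8640.

0.8640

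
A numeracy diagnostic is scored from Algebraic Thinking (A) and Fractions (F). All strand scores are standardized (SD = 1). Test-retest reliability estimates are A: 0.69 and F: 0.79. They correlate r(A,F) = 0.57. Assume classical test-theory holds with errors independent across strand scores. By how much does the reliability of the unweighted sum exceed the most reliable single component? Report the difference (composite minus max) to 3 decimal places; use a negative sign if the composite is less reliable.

Var(sum) = 2 + 1.14 = 3.14; true-score variance = 1.48 + 1.14 = 2.62; composite reliability = 0.8344.
Max component reliability = 0.7900.
Difference = 0.8344 − 0.7900 = 0.044.

0.044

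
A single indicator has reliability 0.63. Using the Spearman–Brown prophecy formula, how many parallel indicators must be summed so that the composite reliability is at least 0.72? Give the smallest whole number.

k ≥ ρ*(1−ρ₁)/(ρ₁(1−ρ*)) = 0.72·0.37 / (0.63·0.28) = 1.510.
Smallest integer k = 2.

2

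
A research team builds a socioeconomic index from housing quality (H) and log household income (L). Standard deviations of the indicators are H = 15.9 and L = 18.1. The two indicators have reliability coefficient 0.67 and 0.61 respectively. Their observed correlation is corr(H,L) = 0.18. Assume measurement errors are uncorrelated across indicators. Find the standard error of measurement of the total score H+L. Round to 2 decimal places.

14.53

Var(total) = 580.42 + 103.604 = 684.024.
True-score variance = 369.225 + 103.604 = 472.829, so reliability = 0.6912.
Error variance = 684.024 − 472.829 = 211.195; SEM = √211.195 = 14.53.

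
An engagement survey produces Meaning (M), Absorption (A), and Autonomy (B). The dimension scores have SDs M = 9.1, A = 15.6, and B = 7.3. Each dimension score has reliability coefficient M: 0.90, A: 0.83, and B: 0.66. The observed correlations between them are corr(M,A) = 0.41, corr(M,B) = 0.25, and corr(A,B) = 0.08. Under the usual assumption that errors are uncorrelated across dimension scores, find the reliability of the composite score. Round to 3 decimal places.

Var(M+A+B) = 9.1² + 15.6² + 7.3² + 2·[9.1·15.6·0.41 + 9.1·7.3·0.25 + 15.6·7.3·0.08] = 379.46 + 167.843 = 547.303.
With uncorrelated errors the cross-covariances are all true-score covariance, so they carry over unchanged; only the diagonal terms shrink to ρᵢσᵢ².
True-score variance = [9.1²·0.90 + 15.6²·0.83 + 7.3²·0.66] + 167.843 = 311.689 + 167.843 = 479.532.
Reliability = 479.532 / 547.303 = 0.876.

0.876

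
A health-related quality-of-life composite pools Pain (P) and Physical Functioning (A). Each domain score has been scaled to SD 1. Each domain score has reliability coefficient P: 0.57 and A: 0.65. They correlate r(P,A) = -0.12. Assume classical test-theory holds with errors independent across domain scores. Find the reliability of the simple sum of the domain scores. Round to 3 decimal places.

0.557

Var(P+A) = 2 + 2·[(-0.12)] = 2 − 0.24 = 1.76.
With uncorrelated errors the cross-covariances are all true-score covariance, so they carry over unchanged; only the diagonal terms shrink to ρᵢσᵢ².
True-score variance = [0.57 + 0.65] − 0.24 = 1.22 − 0.24 = 0.98.
Reliability = 0.98 / 1.76 = 0.557.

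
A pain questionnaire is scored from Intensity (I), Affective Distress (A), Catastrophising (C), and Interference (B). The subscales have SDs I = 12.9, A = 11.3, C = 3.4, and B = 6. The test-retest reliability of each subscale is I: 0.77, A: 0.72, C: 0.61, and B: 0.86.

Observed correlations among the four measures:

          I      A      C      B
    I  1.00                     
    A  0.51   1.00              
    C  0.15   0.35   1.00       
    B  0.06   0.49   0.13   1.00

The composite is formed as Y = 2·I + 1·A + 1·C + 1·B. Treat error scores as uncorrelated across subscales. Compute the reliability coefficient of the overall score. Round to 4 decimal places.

0.8452

Var(Y) = 2²·12.9² + 11.3² + 3.4² + 6² + 2·[2·12.9·11.3·0.51 + 2·12.9·3.4·0.15 + 2·12.9·6·0.06 + 11.3·3.4·0.35 + 11.3·6·0.49 + 3.4·6·0.13] = 840.89 + 440.905 = 1281.79.
With uncorrelated errors the cross-covariances are all true-score covariance, so they carry over unchanged; only the diagonal terms shrink to ρᵢσᵢ².
True-score variance = [2²·12.9²·0.77 + 11.3²·0.72 + 3.4²·0.61 + 6²·0.86] + 440.905 = 642.491 + 440.905 = 1083.4.
Reliability = 1083.4 / 1281.79 = 0.8452.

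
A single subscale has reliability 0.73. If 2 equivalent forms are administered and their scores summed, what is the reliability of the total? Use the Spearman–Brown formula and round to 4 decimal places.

0.8439

ρ_k = kρ / (1 + (k−1)ρ) = 2·0.73 / (1 + 1·0.73) = 1.460 / 1.730 = 0.8439.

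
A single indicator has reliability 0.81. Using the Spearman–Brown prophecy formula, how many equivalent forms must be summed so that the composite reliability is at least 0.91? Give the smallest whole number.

k ≥ ρ*(1−ρ₁)/(ρ₁(1−ρ*)) = 0.91·0.19 / (0.81·0.09) = 2.372.
Smallest integer k = 3.

3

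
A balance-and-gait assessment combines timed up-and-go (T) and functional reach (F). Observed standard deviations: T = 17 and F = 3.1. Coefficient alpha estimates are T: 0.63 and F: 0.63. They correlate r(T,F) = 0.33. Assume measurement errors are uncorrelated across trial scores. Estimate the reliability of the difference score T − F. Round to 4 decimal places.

Var(T−F) = 17² + 3.1² − 2·17·3.1·0.33 = 298.61 − 34.782 = 263.828.
Under uncorrelated errors the observed covariances equal the true-score covariances, so only the own-variance terms attenuate.
True-score variance = [17²·0.63 + 3.1²·0.63] − 34.782 = 188.124 − 34.782 = 153.342.
Reliability = 153.342 / 263.828 = 0.5812.

0.5812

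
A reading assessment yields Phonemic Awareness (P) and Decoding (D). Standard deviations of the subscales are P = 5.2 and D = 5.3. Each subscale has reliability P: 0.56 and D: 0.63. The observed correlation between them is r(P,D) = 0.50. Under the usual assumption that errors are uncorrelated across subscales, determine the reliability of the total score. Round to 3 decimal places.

0.730

Var(P+D) = 5.2² + 5.3² + 2·[5.2·5.3·0.50] = 55.13 + 27.56 = 82.69.
With uncorrelated errors the cross-covariances are all true-score covariance, so they carry over unchanged; only the diagonal terms shrink to ρᵢσᵢ².
True-score variance = [5.2²·0.56 + 5.3²·0.63] + 27.56 = 32.8391 + 27.56 = 60.3991.
Reliability = 60.3991 / 82.69 = 0.730.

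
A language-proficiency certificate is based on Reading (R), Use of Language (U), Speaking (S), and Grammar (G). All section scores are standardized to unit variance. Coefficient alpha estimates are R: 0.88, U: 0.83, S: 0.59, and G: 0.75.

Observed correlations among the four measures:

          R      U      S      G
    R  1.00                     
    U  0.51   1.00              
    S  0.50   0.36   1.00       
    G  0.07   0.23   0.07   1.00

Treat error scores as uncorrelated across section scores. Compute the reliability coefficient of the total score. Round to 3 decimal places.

0.873

Var(R+U+S+G) = 4 + 2·[0.51 + 0.50 + 0.07 + 0.36 + 0.23 + 0.07] = 4 + 3.48 = 7.48.
With uncorrelated errors the cross-covariances are all true-score covariance, so they carry over unchanged; only the diagonal terms shrink to ρᵢσᵢ².
True-score variance = [0.88 + 0.83 + 0.59 + 0.75] + 3.48 = 3.05 + 3.48 = 6.53.
Reliability = 6.53 / 7.48 = 0.873.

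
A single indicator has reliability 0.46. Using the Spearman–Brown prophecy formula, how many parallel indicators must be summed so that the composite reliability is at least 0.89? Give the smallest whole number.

10

k ≥ ρ*(1−ρ₁)/(ρ₁(1−ρ*)) = 0.89·0.54 / (0.46·0.11) = 9.498.
Smallest integer k = 10.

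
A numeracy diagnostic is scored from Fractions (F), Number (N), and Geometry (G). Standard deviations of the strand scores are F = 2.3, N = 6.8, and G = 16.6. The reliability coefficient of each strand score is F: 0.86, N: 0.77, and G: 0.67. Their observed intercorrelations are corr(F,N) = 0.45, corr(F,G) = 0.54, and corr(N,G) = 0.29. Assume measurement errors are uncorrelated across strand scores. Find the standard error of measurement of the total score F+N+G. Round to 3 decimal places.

10.115

Var(total) = 327.09 + 120.781 = 447.871.
True-score variance = 224.779 + 120.781 = 345.56, so reliability = 0.7716.
Error variance = 447.871 − 345.56 = 102.311; SEM = √102.311 = 10.115.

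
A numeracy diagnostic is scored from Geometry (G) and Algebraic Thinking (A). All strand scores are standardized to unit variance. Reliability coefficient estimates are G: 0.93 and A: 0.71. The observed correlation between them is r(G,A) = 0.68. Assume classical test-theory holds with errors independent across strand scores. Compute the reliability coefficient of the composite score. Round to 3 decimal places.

Var(G+A) = 2 + 2·[0.68] = 2 + 1.36 = 3.36.
Under uncorrelated errors the observed covariances equal the true-score covariances, so only the own-variance terms attenuate.
True-score variance = [0.93 + 0.71] + 1.36 = 1.64 + 1.36 = 3.
Reliability = 3 / 3.36 = 0.893.

0.893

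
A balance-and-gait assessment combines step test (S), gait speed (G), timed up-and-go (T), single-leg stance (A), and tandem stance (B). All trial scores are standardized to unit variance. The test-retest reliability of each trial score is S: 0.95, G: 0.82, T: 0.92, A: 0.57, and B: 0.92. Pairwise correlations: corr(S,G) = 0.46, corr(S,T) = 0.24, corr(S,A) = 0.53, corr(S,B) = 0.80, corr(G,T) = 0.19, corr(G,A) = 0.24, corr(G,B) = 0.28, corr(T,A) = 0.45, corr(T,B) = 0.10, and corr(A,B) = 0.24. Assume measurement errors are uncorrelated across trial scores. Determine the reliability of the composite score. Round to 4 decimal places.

Var(S+G+T+A+B) = 5 + 2·[0.46 + 0.24 + 0.53 + 0.80 + 0.19 + 0.24 + 0.28 + 0.45 + 0.10 + 0.24] = 5 + 7.06 = 12.06.
Under uncorrelated errors the observed covariances equal the true-score covariances, so only the own-variance terms attenuate.
True-score variance = [0.95 + 0.82 + 0.92 + 0.57 + 0.92] + 7.06 = 4.18 + 7.06 = 11.24.
Reliability = 11.24 / 12.06 = 0.9320.

0.9320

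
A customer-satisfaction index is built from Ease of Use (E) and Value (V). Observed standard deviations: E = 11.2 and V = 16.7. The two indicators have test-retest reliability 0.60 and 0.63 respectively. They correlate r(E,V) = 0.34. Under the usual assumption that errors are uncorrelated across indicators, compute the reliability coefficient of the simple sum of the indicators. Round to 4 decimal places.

0.7115

Var(E+V) = 11.2² + 16.7² + 2·[11.2·16.7·0.34] = 404.33 + 127.187 = 531.517.
Because errors are independent across components, Cov(Tᵢ,Tⱼ) = Cov(Xᵢ,Xⱼ); the off-diagonal part of the true-score variance is the same as above.
True-score variance = [11.2²·0.60 + 16.7²·0.63] + 127.187 = 250.965 + 127.187 = 378.152.
Reliability = 378.152 / 531.517 = 0.7115.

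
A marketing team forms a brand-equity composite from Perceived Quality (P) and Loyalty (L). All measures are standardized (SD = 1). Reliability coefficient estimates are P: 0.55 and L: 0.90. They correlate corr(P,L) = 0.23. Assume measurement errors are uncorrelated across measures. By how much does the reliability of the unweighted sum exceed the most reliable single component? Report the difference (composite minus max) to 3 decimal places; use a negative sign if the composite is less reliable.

Var(sum) = 2 + 0.46 = 2.46; true-score variance = 1.45 + 0.46 = 1.91; composite reliability = 0.7764.
Max component reliability = 0.9000.
Difference = 0.7764 − 0.9000 = -0.124.

-0.124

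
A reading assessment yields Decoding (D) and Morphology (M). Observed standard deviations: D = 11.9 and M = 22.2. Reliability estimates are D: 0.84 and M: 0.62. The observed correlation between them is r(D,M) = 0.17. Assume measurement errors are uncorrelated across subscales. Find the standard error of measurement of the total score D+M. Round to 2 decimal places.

Var(total) = 634.45 + 89.8212 = 724.271.
True-score variance = 424.513 + 89.8212 = 514.334, so reliability = 0.7101.
Error variance = 724.271 − 514.334 = 209.937; SEM = √209.937 = 14.49.

14.49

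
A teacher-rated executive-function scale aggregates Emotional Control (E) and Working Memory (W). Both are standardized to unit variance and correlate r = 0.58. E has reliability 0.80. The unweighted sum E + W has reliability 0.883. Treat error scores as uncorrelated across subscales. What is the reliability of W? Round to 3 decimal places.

Var(E+W) = 2 + 2·0.58 = 3.160.
True-score variance = ρ_E + ρ_W + 2·0.58, so 0.883 = (0.80 + ρ_W + 1.16) / 3.160.
ρ_W = 0.883·3.160 − 0.80 − 1.16 = 0.830.

0.830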